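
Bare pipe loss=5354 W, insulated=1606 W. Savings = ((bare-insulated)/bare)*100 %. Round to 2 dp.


Savings = ((5354-1606)/5354)*100 = 70.00 %

70.00 %


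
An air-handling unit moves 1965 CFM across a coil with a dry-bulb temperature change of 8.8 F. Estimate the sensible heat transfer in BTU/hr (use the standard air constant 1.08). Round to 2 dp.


Q = 1.08 * 1965 * 8.8 = 18675.36 BTU/hr

18675.36 BTU/hr


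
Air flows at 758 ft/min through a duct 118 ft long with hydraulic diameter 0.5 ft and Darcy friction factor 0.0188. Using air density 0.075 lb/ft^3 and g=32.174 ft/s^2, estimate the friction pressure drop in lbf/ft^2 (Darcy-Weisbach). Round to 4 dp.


v_fps = 758/60 = 12.6333 ft/s
dp = 0.0188*(118/0.5)*0.075*12.6333^2/(2*32.174) = 0.8253 lbf/ft^2

0.8253 lbf/ft^2


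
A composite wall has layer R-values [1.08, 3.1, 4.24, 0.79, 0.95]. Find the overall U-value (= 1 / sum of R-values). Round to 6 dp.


R_total = 1.08 + 3.1 + 4.24 + 0.79 + 0.95 = 10.16
U = 1/10.16 = 0.098425

0.098425


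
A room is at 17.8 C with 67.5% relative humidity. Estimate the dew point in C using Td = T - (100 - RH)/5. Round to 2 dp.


Td = 17.8 - (100-67.5)/5 = 11.30 C

11.30 C


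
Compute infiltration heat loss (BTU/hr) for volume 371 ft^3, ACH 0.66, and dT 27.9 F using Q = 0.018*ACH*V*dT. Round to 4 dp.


Q = 0.018 * 0.66 * 371 * 27.9 = 122.9687 BTU/hr

122.9687 BTU/hr


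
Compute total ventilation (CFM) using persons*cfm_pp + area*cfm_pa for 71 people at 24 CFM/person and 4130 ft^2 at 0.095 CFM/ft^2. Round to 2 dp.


Total = 71*24 + 4130*0.095 = 2096.35 CFM

2096.35 CFM


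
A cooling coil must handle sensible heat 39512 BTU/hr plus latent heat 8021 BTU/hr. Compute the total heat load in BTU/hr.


Qt = 39512 + 8021 = 47533 BTU/hr

47533 BTU/hr


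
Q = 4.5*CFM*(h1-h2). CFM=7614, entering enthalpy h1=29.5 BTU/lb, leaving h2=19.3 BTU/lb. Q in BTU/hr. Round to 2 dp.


Q = 4.5 * 7614 * (29.5 - 19.3) = 349482.60 BTU/hr

349482.60 BTU/hr


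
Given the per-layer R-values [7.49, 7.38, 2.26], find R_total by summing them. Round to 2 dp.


R_total = 7.49 + 7.38 + 2.26 = 17.13

17.13


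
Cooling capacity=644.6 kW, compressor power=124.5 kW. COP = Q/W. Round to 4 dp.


COP = 644.6 / 124.5 = 5.1775

5.1775


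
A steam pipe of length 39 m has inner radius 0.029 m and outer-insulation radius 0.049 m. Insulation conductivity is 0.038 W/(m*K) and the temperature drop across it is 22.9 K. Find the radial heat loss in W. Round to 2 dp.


Q = 2*pi*0.038*39*22.9/ln(0.049/0.029) = 406.53 W

406.53 W


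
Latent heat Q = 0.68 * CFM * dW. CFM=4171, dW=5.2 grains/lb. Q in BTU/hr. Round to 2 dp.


Q = 0.68 * 4171 * 5.2 = 14748.66 BTU/hr

14748.66 BTU/hr


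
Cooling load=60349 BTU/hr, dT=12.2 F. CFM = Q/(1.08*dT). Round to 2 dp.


CFM = 60349 / (1.08 * 12.2) = 4580.22

4580.22 CFM


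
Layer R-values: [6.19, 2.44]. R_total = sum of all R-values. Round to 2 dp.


R_total = 6.19 + 2.44 = 8.63

8.63


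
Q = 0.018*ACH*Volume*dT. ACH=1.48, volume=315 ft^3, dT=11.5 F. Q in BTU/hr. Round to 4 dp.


Q = 0.018 * 1.48 * 315 * 11.5 = 96.5034 BTU/hr

96.5034 BTU/hr


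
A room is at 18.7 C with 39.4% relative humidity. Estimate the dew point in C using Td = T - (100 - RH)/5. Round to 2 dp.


Td = 18.7 - (100-39.4)/5 = 6.58 C

6.58 C


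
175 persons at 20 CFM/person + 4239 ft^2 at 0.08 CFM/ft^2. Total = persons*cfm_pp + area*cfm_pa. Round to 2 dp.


Total = 175*20 + 4239*0.08 = 3839.12 CFM

3839.12 CFM


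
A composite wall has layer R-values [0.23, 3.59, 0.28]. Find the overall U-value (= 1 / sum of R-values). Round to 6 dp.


R_total = 0.23 + 3.59 + 0.28 = 4.10
U = 1/4.10 = 0.243902

0.243902


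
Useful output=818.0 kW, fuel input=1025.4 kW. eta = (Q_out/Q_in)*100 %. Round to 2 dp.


eta = (818.0/1025.4)*100 = 79.77 %

79.77 %


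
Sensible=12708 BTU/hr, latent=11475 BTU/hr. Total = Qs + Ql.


Qt = 12708 + 11475 = 24183 BTU/hr

24183 BTU/hr


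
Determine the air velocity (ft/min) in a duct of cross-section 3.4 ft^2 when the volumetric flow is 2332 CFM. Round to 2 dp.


V = 2332 / 3.4 = 685.88 ft/min

685.88 ft/min


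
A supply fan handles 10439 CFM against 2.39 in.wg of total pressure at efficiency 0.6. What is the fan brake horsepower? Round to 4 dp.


BHP = 10439 * 2.39 / (6356 * 0.6) = 6.5422 hp

6.5422 hp


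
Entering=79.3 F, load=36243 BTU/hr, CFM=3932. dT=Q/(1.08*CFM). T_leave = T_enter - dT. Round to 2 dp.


dT = 36243/(1.08*3932) = 8.5347
T_leave = 79.3 - 8.5347 = 70.77 F

70.77 F


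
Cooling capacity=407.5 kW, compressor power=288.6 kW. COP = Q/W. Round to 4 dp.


COP = 407.5 / 288.6 = 1.4120

1.4120


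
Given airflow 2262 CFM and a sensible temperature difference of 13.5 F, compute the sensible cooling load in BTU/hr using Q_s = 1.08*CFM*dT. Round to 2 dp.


Q = 1.08 * 2262 * 13.5 = 32979.96 BTU/hr

32979.96 BTU/hr


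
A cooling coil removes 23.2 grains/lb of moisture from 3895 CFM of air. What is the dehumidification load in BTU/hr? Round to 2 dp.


Q = 0.68 * 3895 * 23.2 = 61447.52 BTU/hr

61447.52 BTU/hr


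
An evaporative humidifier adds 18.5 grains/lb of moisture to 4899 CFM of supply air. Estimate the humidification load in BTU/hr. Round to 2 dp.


Q = 0.68 * 4899 * 18.5 = 61629.42 BTU/hr

61629.42 BTU/hr


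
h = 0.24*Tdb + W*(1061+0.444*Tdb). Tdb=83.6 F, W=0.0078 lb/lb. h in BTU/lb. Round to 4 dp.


h = 0.24*83.6 + 0.0078*(1061+0.444*83.6) = 28.6293 BTU/lb

28.6293 BTU/lb


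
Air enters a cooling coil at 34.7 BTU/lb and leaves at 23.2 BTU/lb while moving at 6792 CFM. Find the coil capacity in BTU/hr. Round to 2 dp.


Q = 4.5 * 6792 * (34.7 - 23.2) = 351486.00 BTU/hr

351486.00 BTU/hr


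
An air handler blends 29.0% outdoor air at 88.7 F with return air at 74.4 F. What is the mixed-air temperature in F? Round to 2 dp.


T_mix = 74.4 + (29.0/100)*(88.7-74.4) = 78.55 F

78.55 F


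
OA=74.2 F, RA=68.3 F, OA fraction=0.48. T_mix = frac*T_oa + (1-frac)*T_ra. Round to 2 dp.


T_mix = 0.48*74.2 + 0.52*68.3 = 71.13 F

71.13 F


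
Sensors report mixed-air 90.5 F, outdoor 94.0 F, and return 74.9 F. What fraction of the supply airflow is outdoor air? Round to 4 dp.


frac = (90.5 - 74.9) / (94.0 - 74.9) = 0.8168

0.8168


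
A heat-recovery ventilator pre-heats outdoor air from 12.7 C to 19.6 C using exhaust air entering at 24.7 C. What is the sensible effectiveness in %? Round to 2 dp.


eff = (19.6-12.7)/(24.7-12.7)*100 = 57.50 %

57.50 %


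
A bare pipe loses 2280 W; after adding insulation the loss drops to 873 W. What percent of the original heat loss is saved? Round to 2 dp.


Savings = ((2280-873)/2280)*100 = 61.71 %

61.71 %


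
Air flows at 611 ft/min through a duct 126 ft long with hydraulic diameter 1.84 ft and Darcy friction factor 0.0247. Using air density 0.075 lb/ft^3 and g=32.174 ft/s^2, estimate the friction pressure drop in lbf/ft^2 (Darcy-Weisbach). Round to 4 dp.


v_fps = 611/60 = 10.1833 ft/s
dp = 0.0247*(126/1.84)*0.075*10.1833^2/(2*32.174) = 0.2044 lbf/ft^2

0.2044 lbf/ft^2


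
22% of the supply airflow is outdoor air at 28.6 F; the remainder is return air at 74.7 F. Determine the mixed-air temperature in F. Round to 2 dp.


T_mix = 0.22*28.6 + 0.78*74.7 = 64.56 F

64.56 F


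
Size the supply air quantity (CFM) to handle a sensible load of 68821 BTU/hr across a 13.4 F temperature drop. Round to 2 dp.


CFM = 68821 / (1.08 * 13.4) = 4755.46

4755.46 CFM


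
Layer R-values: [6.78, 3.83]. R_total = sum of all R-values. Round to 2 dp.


R_total = 6.78 + 3.83 = 10.61

10.61


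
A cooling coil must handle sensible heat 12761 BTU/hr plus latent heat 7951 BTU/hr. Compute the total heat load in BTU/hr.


Qt = 12761 + 7951 = 20712 BTU/hr

20712 BTU/hr


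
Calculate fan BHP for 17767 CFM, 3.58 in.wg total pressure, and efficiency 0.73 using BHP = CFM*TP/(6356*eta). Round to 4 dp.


BHP = 17767 * 3.58 / (6356 * 0.73) = 13.7085 hp

13.7085 hp


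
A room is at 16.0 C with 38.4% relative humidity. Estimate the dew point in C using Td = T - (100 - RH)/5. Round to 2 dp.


Td = 16.0 - (100-38.4)/5 = 3.68 C

3.68 C


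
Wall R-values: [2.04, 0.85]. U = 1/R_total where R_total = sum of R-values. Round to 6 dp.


R_total = 2.04 + 0.85 = 2.89
U = 1/2.89 = 0.346021

0.346021


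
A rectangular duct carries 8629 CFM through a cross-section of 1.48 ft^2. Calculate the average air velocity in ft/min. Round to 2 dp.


V = 8629 / 1.48 = 5830.41 ft/min

5830.41 ft/min


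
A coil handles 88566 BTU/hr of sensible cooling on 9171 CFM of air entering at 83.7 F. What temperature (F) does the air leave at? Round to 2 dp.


dT = 88566/(1.08*9171) = 8.9418
T_leave = 83.7 - 8.9418 = 74.76 F

74.76 F


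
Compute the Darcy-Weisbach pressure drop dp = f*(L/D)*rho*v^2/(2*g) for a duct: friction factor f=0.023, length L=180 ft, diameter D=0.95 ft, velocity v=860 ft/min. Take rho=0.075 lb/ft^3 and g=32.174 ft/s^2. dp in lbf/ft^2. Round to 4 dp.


v_fps = 860/60 = 14.3333 ft/s
dp = 0.023*(180/0.95)*0.075*14.3333^2/(2*32.174) = 1.0435 lbf/ft^2

1.0435 lbf/ft^2


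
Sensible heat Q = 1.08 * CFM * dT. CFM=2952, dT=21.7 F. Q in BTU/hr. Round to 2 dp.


Q = 1.08 * 2952 * 21.7 = 69183.07 BTU/hr

69183.07 BTU/hr


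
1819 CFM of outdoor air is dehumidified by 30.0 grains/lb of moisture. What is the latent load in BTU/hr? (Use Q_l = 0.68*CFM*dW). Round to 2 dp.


Q = 0.68 * 1819 * 30.0 = 37107.60 BTU/hr

37107.60 BTU/hr


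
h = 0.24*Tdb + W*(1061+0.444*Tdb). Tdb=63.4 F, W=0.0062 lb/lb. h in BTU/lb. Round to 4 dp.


h = 0.24*63.4 + 0.0062*(1061+0.444*63.4) = 21.9687 BTU/lb

21.9687 BTU/lb


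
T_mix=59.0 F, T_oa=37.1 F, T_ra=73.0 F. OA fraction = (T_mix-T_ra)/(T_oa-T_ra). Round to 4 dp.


frac = (59.0 - 73.0) / (37.1 - 73.0) = 0.3900

0.3900


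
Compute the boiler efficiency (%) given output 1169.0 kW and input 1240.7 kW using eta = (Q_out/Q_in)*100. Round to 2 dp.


eta = (1169.0/1240.7)*100 = 94.22 %

94.22 %


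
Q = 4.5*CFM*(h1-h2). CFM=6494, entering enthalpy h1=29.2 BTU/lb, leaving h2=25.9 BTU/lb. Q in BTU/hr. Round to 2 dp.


Q = 4.5 * 6494 * (29.2 - 25.9) = 96435.90 BTU/hr

96435.90 BTU/hr


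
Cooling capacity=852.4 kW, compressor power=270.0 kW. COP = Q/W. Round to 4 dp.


COP = 852.4 / 270.0 = 3.1570

3.1570


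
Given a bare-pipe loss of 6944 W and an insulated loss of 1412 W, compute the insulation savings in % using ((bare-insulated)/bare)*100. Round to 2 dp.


Savings = ((6944-1412)/6944)*100 = 79.67 %

79.67 %


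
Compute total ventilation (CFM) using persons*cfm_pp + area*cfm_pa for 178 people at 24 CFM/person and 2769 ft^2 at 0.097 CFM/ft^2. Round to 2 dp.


Total = 178*24 + 2769*0.097 = 4540.59 CFM

4540.59 CFM


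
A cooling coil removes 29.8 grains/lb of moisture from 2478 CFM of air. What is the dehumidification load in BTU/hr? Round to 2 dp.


Q = 0.68 * 2478 * 29.8 = 50214.19 BTU/hr

50214.19 BTU/hr


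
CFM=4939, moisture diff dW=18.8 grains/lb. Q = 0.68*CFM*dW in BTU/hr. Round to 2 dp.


Q = 0.68 * 4939 * 18.8 = 63140.18 BTU/hr

63140.18 BTU/hr


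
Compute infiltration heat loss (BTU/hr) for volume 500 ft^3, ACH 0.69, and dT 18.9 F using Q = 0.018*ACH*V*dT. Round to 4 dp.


Q = 0.018 * 0.69 * 500 * 18.9 = 117.3690 BTU/hr

117.3690 BTU/hr


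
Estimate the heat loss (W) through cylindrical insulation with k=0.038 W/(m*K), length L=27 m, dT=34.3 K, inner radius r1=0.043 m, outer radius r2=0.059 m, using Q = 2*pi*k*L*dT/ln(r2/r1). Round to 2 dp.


Q = 2*pi*0.038*27*34.3/ln(0.059/0.043) = 698.99 W

698.99 W


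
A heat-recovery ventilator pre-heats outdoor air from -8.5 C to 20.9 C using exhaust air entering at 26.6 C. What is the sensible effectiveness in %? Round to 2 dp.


eff = (20.9-(-8.5))/(26.6-(-8.5))*100 = 83.76 %

83.76 %


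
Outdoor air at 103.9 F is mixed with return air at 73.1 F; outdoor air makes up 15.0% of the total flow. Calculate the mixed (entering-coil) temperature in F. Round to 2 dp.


T_mix = 73.1 + (15.0/100)*(103.9-73.1) = 77.72 F

77.72 F


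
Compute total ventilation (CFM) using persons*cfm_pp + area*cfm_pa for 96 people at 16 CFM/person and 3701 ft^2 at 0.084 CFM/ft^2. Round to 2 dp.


Total = 96*16 + 3701*0.084 = 1846.88 CFM

1846.88 CFM


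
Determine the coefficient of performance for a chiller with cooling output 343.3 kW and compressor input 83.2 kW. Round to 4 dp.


COP = 343.3 / 83.2 = 4.1262

4.1262


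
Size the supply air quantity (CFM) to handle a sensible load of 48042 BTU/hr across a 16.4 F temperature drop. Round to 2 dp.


CFM = 48042 / (1.08 * 16.4) = 2712.40

2712.40 CFM


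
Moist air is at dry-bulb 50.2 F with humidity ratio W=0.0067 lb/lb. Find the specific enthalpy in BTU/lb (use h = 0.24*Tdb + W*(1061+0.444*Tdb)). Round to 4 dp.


h = 0.24*50.2 + 0.0067*(1061+0.444*50.2) = 19.3060 BTU/lb

19.3060 BTU/lb


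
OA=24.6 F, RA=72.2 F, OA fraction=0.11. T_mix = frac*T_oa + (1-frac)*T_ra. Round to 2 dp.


T_mix = 0.11*24.6 + 0.89*72.2 = 66.96 F

66.96 F


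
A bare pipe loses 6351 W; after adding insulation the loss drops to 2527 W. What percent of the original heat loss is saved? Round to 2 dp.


Savings = ((6351-2527)/6351)*100 = 60.21 %

60.21 %


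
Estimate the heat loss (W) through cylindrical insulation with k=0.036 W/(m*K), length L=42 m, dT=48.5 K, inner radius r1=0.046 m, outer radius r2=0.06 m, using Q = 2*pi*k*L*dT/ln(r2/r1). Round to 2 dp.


Q = 2*pi*0.036*42*48.5/ln(0.06/0.046) = 1734.11 W

1734.11 W


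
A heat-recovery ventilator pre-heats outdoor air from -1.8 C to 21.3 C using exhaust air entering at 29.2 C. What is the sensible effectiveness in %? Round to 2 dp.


eff = (21.3-(-1.8))/(29.2-(-1.8))*100 = 74.52 %

74.52 %


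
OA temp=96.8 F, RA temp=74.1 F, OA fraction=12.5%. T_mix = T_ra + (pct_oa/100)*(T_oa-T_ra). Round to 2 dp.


T_mix = 74.1 + (12.5/100)*(96.8-74.1) = 76.94 F

76.94 F


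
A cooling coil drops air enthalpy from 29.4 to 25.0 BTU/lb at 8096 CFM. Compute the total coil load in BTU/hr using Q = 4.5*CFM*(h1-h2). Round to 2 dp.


Q = 4.5 * 8096 * (29.4 - 25.0) = 160300.80 BTU/hr

160300.80 BTU/hr


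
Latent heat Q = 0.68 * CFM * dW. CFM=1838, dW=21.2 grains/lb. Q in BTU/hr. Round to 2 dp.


Q = 0.68 * 1838 * 21.2 = 26496.61 BTU/hr

26496.61 BTU/hr


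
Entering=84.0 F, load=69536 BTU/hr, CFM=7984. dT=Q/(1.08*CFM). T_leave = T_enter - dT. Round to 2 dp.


dT = 69536/(1.08*7984) = 8.0643
T_leave = 84.0 - 8.0643 = 75.94 F

75.94 F


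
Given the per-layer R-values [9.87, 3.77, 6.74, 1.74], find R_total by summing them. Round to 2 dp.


R_total = 9.87 + 3.77 + 6.74 + 1.74 = 22.12

22.12


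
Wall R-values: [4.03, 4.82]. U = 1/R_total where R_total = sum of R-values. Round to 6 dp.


R_total = 4.03 + 4.82 = 8.85
U = 1/8.85 = 0.112994

0.112994


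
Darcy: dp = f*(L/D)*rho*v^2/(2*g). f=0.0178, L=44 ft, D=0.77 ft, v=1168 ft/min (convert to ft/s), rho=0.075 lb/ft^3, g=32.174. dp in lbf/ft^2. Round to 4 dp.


v_fps = 1168/60 = 19.4667 ft/s
dp = 0.0178*(44/0.77)*0.075*19.4667^2/(2*32.174) = 0.4493 lbf/ft^2

0.4493 lbf/ft^2


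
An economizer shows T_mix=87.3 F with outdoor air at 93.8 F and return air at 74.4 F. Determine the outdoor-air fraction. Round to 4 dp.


frac = (87.3 - 74.4) / (93.8 - 74.4) = 0.6649

0.6649


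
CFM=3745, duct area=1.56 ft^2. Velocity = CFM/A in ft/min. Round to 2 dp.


V = 3745 / 1.56 = 2400.64 ft/min

2400.64 ft/min


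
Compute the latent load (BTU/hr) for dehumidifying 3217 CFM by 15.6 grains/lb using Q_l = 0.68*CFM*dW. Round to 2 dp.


Q = 0.68 * 3217 * 15.6 = 34125.94 BTU/hr

34125.94 BTU/hr


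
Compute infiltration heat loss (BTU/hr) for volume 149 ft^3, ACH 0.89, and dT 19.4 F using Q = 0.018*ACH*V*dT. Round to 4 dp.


Q = 0.018 * 0.89 * 149 * 19.4 = 46.3074 BTU/hr

46.3074 BTU/hr


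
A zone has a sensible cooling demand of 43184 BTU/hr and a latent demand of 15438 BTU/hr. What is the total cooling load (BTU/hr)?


Qt = 43184 + 15438 = 58622 BTU/hr

58622 BTU/hr


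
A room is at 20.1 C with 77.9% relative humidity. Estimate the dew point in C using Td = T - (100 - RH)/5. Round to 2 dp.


Td = 20.1 - (100-77.9)/5 = 15.68 C

15.68 C


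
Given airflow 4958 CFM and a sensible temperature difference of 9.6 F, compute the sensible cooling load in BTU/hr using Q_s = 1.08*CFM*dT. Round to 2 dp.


Q = 1.08 * 4958 * 9.6 = 51404.54 BTU/hr

51404.54 BTU/hr


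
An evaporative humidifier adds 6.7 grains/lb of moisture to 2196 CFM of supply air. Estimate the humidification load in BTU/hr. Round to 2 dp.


Q = 0.68 * 2196 * 6.7 = 10004.98 BTU/hr

10004.98 BTU/hr


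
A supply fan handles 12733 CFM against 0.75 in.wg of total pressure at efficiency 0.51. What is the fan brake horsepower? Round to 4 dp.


BHP = 12733 * 0.75 / (6356 * 0.51) = 2.9460 hp

2.9460 hp


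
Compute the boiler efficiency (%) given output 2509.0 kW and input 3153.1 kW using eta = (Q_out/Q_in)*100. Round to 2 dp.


eta = (2509.0/3153.1)*100 = 79.57 %

79.57 %


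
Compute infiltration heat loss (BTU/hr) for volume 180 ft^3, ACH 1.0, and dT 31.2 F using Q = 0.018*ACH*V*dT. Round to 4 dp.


Q = 0.018 * 1.0 * 180 * 31.2 = 101.0880 BTU/hr

101.0880 BTU/hr


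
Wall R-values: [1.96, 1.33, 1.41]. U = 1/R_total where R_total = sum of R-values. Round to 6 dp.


R_total = 1.96 + 1.33 + 1.41 = 4.70
U = 1/4.70 = 0.212766

0.212766


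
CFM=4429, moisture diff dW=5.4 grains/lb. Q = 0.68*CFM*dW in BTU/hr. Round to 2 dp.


Q = 0.68 * 4429 * 5.4 = 16263.29 BTU/hr

16263.29 BTU/hr


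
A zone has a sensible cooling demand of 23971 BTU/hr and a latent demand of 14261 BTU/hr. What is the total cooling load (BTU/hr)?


Qt = 23971 + 14261 = 38232 BTU/hr

38232 BTU/hr


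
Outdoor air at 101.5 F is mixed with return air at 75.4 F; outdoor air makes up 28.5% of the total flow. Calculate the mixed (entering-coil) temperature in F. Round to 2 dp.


T_mix = 75.4 + (28.5/100)*(101.5-75.4) = 82.84 F

82.84 F


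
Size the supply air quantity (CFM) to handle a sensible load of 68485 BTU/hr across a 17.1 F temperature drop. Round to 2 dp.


CFM = 68485 / (1.08 * 17.1) = 3708.31

3708.31 CFM


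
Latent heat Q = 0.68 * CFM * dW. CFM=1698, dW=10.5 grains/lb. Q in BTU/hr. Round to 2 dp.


Q = 0.68 * 1698 * 10.5 = 12123.72 BTU/hr

12123.72 BTU/hr


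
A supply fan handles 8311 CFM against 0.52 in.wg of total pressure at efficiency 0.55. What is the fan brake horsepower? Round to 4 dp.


BHP = 8311 * 0.52 / (6356 * 0.55) = 1.2363 hp

1.2363 hp


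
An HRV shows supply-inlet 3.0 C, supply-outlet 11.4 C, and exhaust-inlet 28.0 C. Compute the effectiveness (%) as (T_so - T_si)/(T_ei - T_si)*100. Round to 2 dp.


eff = (11.4-3.0)/(28.0-3.0)*100 = 33.60 %

33.60 %


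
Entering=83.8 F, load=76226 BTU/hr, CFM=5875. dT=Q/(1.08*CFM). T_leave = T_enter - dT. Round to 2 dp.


dT = 76226/(1.08*5875) = 12.0136
T_leave = 83.8 - 12.0136 = 71.79 F

71.79 F


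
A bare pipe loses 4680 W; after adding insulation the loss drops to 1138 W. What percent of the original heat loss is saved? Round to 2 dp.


Savings = ((4680-1138)/4680)*100 = 75.68 %

75.68 %


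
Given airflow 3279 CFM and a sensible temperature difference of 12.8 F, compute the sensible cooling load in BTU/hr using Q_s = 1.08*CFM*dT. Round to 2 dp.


Q = 1.08 * 3279 * 12.8 = 45328.90 BTU/hr

45328.90 BTU/hr


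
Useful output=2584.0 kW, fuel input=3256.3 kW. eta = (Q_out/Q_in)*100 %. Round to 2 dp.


eta = (2584.0/3256.3)*100 = 79.35 %

79.35 %


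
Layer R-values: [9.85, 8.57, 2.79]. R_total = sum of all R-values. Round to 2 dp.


R_total = 9.85 + 8.57 + 2.79 = 21.21

21.21


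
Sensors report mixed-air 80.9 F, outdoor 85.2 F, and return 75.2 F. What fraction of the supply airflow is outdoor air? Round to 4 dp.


frac = (80.9 - 75.2) / (85.2 - 75.2) = 0.5700

0.5700


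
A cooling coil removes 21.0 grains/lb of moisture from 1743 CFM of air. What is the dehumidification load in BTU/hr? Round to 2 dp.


Q = 0.68 * 1743 * 21.0 = 24890.04 BTU/hr

24890.04 BTU/hr


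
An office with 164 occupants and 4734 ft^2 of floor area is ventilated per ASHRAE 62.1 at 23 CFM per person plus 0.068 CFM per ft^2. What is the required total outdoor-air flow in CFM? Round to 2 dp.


Total = 164*23 + 4734*0.068 = 4093.91 CFM

4093.91 CFM


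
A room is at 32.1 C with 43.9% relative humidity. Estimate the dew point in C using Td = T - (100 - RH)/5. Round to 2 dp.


Td = 32.1 - (100-43.9)/5 = 20.88 C

20.88 C


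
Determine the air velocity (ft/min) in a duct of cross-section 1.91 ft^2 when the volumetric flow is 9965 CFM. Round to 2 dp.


V = 9965 / 1.91 = 5217.28 ft/min

5217.28 ft/min


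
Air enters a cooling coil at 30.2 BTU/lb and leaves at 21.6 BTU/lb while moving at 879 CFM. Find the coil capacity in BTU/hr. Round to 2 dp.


Q = 4.5 * 879 * (30.2 - 21.6) = 34017.30 BTU/hr

34017.30 BTU/hr


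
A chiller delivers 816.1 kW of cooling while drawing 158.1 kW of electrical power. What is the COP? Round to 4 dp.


COP = 816.1 / 158.1 = 5.1619

5.1619


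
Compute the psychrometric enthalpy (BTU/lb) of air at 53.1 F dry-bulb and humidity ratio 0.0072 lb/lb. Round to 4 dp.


h = 0.24*53.1 + 0.0072*(1061+0.444*53.1) = 20.5530 BTU/lb

20.5530 BTU/lb


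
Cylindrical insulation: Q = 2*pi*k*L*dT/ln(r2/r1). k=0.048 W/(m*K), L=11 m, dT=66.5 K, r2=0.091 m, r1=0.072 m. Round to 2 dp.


Q = 2*pi*0.048*11*66.5/ln(0.091/0.072) = 942.02 W

942.02 W


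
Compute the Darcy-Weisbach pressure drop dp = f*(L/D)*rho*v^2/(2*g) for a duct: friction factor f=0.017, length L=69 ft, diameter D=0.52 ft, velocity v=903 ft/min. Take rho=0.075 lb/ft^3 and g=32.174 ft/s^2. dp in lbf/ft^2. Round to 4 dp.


v_fps = 903/60 = 15.05 ft/s
dp = 0.017*(69/0.52)*0.075*15.05^2/(2*32.174) = 0.5955 lbf/ft^2

0.5955 lbf/ft^2


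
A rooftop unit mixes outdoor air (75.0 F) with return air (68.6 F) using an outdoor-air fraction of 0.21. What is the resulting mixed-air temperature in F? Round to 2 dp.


T_mix = 0.21*75.0 + 0.79*68.6 = 69.94 F

69.94 F


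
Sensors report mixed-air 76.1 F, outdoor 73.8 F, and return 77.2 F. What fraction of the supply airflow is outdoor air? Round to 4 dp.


frac = (76.1 - 77.2) / (73.8 - 77.2) = 0.3235

0.3235


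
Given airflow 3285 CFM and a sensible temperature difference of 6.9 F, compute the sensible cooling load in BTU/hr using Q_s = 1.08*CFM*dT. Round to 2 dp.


Q = 1.08 * 3285 * 6.9 = 24479.82 BTU/hr

24479.82 BTU/hr


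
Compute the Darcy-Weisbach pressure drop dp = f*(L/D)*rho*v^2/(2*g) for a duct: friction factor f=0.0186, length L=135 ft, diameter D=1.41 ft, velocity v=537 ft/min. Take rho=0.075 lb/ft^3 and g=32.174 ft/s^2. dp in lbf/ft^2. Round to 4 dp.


v_fps = 537/60 = 8.95 ft/s
dp = 0.0186*(135/1.41)*0.075*8.95^2/(2*32.174) = 0.1663 lbf/ft^2

0.1663 lbf/ft^2


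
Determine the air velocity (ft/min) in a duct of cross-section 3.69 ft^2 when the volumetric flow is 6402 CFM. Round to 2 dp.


V = 6402 / 3.69 = 1734.96 ft/min

1734.96 ft/min


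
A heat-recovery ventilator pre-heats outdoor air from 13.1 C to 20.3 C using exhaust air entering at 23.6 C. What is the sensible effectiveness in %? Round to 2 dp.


eff = (20.3-13.1)/(23.6-13.1)*100 = 68.57 %

68.57 %


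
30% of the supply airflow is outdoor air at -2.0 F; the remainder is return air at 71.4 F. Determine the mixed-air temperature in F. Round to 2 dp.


T_mix = 0.3*(-2.0) + 0.7*71.4 = 49.38 F

49.38 F


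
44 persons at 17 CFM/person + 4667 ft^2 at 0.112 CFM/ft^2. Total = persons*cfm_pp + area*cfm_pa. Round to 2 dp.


Total = 44*17 + 4667*0.112 = 1270.70 CFM

1270.70 CFM


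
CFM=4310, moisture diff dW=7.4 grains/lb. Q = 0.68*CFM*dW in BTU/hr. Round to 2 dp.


Q = 0.68 * 4310 * 7.4 = 21687.92 BTU/hr

21687.92 BTU/hr


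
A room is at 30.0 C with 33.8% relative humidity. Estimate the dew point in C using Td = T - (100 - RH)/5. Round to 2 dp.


Td = 30.0 - (100-33.8)/5 = 16.76 C

16.76 C


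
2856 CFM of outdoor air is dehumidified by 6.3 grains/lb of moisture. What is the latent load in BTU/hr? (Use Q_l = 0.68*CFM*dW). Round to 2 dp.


Q = 0.68 * 2856 * 6.3 = 12235.10 BTU/hr

12235.10 BTU/hr


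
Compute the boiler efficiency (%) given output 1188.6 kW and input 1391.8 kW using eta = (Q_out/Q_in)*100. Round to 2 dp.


eta = (1188.6/1391.8)*100 = 85.40 %

85.40 %


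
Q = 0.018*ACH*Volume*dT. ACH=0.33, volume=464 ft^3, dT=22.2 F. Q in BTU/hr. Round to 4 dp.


Q = 0.018 * 0.33 * 464 * 22.2 = 61.1868 BTU/hr

61.1868 BTU/hr


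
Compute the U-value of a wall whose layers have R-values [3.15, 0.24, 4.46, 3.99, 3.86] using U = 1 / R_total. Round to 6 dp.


R_total = 3.15 + 0.24 + 4.46 + 3.99 + 3.86 = 15.70
U = 1/15.70 = 0.063694

0.063694


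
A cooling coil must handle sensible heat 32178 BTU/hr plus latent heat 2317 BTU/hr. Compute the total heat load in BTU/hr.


Qt = 32178 + 2317 = 34495 BTU/hr

34495 BTU/hr


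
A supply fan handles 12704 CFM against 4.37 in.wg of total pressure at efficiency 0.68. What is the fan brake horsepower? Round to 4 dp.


BHP = 12704 * 4.37 / (6356 * 0.68) = 12.8449 hp

12.8449 hp


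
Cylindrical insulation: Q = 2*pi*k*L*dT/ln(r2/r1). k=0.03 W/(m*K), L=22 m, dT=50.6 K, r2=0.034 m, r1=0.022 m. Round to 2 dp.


Q = 2*pi*0.03*22*50.6/ln(0.034/0.022) = 482.02 W

482.02 W


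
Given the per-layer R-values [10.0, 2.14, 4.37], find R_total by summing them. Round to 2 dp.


R_total = 10.0 + 2.14 + 4.37 = 16.51

16.51


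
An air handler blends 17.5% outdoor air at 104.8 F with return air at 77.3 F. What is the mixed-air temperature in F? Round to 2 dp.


T_mix = 77.3 + (17.5/100)*(104.8-77.3) = 82.11 F

82.11 F


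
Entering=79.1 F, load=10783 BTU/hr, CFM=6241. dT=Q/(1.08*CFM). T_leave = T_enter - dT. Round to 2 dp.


dT = 10783/(1.08*6241) = 1.5998
T_leave = 79.1 - 1.5998 = 77.50 F

77.50 F


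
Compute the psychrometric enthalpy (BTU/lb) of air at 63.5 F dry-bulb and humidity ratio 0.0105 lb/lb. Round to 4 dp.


h = 0.24*63.5 + 0.0105*(1061+0.444*63.5) = 26.6765 BTU/lb

26.6765 BTU/lb


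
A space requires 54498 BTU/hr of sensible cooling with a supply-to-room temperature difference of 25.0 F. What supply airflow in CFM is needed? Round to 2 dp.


CFM = 54498 / (1.08 * 25.0) = 2018.44

2018.44 CFM


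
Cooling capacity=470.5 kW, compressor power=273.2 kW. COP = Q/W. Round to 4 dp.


COP = 470.5 / 273.2 = 1.7222

1.7222


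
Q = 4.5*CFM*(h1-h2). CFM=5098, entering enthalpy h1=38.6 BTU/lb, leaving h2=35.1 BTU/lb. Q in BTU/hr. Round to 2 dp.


Q = 4.5 * 5098 * (38.6 - 35.1) = 80293.50 BTU/hr

80293.50 BTU/hr


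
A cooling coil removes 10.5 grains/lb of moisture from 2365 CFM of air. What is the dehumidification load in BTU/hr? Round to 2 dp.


Q = 0.68 * 2365 * 10.5 = 16886.10 BTU/hr

16886.10 BTU/hr


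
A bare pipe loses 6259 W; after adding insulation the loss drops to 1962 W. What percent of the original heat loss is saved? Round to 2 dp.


Savings = ((6259-1962)/6259)*100 = 68.65 %

68.65 %


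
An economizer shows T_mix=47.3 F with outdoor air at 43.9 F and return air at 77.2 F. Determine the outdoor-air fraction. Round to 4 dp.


frac = (47.3 - 77.2) / (43.9 - 77.2) = 0.8979

0.8979


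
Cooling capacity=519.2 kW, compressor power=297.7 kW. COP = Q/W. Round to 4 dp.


COP = 519.2 / 297.7 = 1.7440

1.7440


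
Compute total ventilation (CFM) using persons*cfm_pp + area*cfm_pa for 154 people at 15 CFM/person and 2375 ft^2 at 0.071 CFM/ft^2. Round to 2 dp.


Total = 154*15 + 2375*0.071 = 2478.63 CFM

2478.63 CFM


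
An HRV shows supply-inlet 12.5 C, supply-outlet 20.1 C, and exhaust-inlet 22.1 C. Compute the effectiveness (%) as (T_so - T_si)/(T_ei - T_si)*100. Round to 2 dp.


eff = (20.1-12.5)/(22.1-12.5)*100 = 79.17 %

79.17 %


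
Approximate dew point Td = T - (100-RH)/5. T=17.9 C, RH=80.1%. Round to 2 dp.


Td = 17.9 - (100-80.1)/5 = 13.92 C

13.92 C


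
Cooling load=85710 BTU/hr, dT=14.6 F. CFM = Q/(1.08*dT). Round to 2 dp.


CFM = 85710 / (1.08 * 14.6) = 5435.69

5435.69 CFM


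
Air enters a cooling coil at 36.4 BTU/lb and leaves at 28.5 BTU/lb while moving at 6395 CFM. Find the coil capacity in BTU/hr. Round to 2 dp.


Q = 4.5 * 6395 * (36.4 - 28.5) = 227342.25 BTU/hr

227342.25 BTU/hr


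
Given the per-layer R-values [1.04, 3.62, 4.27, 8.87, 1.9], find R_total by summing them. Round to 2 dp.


R_total = 1.04 + 3.62 + 4.27 + 8.87 + 1.9 = 19.70

19.70


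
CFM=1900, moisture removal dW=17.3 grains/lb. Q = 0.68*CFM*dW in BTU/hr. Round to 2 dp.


Q = 0.68 * 1900 * 17.3 = 22351.60 BTU/hr

22351.60 BTU/hr


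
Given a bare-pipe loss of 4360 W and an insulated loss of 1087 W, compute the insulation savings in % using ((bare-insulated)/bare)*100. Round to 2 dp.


Savings = ((4360-1087)/4360)*100 = 75.07 %

75.07 %


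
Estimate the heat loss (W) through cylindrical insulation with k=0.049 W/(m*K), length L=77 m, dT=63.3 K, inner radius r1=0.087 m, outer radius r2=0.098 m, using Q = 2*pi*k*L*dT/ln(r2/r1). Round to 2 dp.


Q = 2*pi*0.049*77*63.3/ln(0.098/0.087) = 12603.95 W

12603.95 W


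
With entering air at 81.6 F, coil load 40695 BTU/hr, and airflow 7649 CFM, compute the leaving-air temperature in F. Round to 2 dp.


dT = 40695/(1.08*7649) = 4.9262
T_leave = 81.6 - 4.9262 = 76.67 F

76.67 F


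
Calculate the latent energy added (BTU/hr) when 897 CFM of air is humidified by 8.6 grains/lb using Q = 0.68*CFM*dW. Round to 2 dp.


Q = 0.68 * 897 * 8.6 = 5245.66 BTU/hr

5245.66 BTU/hr


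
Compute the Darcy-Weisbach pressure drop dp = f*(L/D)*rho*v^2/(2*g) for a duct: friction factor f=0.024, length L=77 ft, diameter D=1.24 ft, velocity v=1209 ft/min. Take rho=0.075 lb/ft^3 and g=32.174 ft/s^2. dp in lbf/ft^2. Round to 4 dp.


v_fps = 1209/60 = 20.15 ft/s
dp = 0.024*(77/1.24)*0.075*20.15^2/(2*32.174) = 0.7053 lbf/ft^2

0.7053 lbf/ft^2


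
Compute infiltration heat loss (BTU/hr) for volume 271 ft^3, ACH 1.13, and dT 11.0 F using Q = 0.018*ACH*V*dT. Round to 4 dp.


Q = 0.018 * 1.13 * 271 * 11.0 = 60.6335 BTU/hr

60.6335 BTU/hr


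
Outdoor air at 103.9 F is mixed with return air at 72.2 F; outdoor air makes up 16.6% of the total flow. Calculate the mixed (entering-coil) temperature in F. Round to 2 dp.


T_mix = 72.2 + (16.6/100)*(103.9-72.2) = 77.46 F

77.46 F


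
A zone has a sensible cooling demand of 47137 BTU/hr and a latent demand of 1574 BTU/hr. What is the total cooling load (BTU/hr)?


Qt = 47137 + 1574 = 48711 BTU/hr

48711 BTU/hr


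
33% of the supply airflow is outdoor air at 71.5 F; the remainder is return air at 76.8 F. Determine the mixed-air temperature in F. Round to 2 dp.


T_mix = 0.33*71.5 + 0.67*76.8 = 75.05 F

75.05 F


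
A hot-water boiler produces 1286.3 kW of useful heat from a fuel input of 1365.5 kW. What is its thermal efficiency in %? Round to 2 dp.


eta = (1286.3/1365.5)*100 = 94.20 %

94.20 %


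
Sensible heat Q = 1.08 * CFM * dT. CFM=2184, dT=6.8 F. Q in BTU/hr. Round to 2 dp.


Q = 1.08 * 2184 * 6.8 = 16039.30 BTU/hr

16039.30 BTU/hr


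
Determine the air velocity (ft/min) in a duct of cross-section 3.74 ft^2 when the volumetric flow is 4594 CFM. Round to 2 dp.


V = 4594 / 3.74 = 1228.34 ft/min

1228.34 ft/min


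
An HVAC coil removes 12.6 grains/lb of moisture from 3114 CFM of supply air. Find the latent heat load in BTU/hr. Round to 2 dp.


Q = 0.68 * 3114 * 12.6 = 26680.75 BTU/hr

26680.75 BTU/hr


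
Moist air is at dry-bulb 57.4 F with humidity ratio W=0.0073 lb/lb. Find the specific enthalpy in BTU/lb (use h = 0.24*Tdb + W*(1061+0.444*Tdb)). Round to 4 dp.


h = 0.24*57.4 + 0.0073*(1061+0.444*57.4) = 21.7073 BTU/lb

21.7073 BTU/lb


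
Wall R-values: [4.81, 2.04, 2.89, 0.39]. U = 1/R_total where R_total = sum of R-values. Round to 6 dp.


R_total = 4.81 + 2.04 + 2.89 + 0.39 = 10.13
U = 1/10.13 = 0.098717

0.098717


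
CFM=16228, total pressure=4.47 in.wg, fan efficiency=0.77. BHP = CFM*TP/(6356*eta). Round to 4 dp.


BHP = 16228 * 4.47 / (6356 * 0.77) = 14.8217 hp

14.8217 hp


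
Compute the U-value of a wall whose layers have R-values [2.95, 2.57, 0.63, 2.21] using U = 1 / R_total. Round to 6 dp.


R_total = 2.95 + 2.57 + 0.63 + 2.21 = 8.36
U = 1/8.36 = 0.119617

0.119617


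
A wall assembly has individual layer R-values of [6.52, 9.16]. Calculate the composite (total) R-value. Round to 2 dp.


R_total = 6.52 + 9.16 = 15.68

15.68


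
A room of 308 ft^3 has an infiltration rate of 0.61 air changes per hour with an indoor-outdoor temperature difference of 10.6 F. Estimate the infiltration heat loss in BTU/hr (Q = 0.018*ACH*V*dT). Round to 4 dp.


Q = 0.018 * 0.61 * 308 * 10.6 = 35.8475 BTU/hr

35.8475 BTU/hr


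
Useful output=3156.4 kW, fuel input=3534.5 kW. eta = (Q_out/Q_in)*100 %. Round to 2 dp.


eta = (3156.4/3534.5)*100 = 89.30 %

89.30 %


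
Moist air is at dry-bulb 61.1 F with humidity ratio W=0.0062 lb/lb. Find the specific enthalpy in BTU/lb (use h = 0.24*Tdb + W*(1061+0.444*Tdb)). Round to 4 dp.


h = 0.24*61.1 + 0.0062*(1061+0.444*61.1) = 21.4104 BTU/lb

21.4104 BTU/lb


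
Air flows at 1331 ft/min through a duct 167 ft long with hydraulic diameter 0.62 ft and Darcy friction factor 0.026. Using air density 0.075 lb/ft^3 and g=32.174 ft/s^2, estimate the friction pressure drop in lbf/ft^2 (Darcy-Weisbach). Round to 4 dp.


v_fps = 1331/60 = 22.1833 ft/s
dp = 0.026*(167/0.62)*0.075*22.1833^2/(2*32.174) = 4.0168 lbf/ft^2

4.0168 lbf/ft^2


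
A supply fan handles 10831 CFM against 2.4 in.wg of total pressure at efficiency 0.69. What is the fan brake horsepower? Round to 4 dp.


BHP = 10831 * 2.4 / (6356 * 0.69) = 5.9272 hp

5.9272 hp


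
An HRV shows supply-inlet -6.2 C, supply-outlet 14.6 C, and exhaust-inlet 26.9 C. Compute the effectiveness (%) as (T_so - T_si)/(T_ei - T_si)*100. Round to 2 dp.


eff = (14.6-(-6.2))/(26.9-(-6.2))*100 = 62.84 %

62.84 %


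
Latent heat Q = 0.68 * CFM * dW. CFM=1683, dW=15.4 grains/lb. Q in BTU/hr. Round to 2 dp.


Q = 0.68 * 1683 * 15.4 = 17624.38 BTU/hr

17624.38 BTU/hr


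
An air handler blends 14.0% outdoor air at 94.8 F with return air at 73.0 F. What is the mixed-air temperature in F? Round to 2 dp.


T_mix = 73.0 + (14.0/100)*(94.8-73.0) = 76.05 F

76.05 F


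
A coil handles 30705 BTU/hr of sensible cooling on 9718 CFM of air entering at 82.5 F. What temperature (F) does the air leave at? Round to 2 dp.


dT = 30705/(1.08*9718) = 2.9256
T_leave = 82.5 - 2.9256 = 79.57 F

79.57 F


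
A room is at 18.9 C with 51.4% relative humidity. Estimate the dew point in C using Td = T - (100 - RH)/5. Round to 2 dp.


Td = 18.9 - (100-51.4)/5 = 9.18 C

9.18 C


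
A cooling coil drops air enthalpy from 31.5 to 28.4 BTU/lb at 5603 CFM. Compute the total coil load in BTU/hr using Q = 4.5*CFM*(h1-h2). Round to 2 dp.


Q = 4.5 * 5603 * (31.5 - 28.4) = 78161.85 BTU/hr

78161.85 BTU/hr


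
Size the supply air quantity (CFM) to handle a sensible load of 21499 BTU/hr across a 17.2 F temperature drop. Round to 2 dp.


CFM = 21499 / (1.08 * 17.2) = 1157.35

1157.35 CFM


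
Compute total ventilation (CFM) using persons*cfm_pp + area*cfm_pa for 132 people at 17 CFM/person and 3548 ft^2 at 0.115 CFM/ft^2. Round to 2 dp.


Total = 132*17 + 3548*0.115 = 2652.02 CFM

2652.02 CFM


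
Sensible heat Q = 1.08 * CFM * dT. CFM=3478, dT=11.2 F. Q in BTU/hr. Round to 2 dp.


Q = 1.08 * 3478 * 11.2 = 42069.89 BTU/hr

42069.89 BTU/hr


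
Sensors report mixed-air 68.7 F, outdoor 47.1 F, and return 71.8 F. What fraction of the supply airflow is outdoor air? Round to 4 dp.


frac = (68.7 - 71.8) / (47.1 - 71.8) = 0.1255

0.1255


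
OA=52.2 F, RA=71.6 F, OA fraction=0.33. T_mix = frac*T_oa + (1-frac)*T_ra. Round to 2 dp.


T_mix = 0.33*52.2 + 0.67*71.6 = 65.20 F

65.20 F


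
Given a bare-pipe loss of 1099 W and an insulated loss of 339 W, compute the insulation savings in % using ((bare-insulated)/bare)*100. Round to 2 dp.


Savings = ((1099-339)/1099)*100 = 69.15 %

69.15 %


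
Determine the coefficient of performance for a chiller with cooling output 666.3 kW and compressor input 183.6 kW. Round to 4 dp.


COP = 666.3 / 183.6 = 3.6291

3.6291


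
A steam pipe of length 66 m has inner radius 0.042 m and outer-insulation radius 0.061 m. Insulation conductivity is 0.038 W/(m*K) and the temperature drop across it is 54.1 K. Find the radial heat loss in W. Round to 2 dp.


Q = 2*pi*0.038*66*54.1/ln(0.061/0.042) = 2284.33 W

2284.33 W


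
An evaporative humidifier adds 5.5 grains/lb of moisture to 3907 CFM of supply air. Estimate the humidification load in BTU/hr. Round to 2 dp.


Q = 0.68 * 3907 * 5.5 = 14612.18 BTU/hr

14612.18 BTU/hr


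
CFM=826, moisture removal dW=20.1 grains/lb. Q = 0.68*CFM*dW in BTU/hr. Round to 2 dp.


Q = 0.68 * 826 * 20.1 = 11289.77 BTU/hr

11289.77 BTU/hr


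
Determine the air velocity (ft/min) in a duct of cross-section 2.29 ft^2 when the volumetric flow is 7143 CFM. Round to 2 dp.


V = 7143 / 2.29 = 3119.21 ft/min

3119.21 ft/min


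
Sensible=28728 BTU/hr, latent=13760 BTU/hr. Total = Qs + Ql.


Qt = 28728 + 13760 = 42488 BTU/hr

42488 BTU/hr


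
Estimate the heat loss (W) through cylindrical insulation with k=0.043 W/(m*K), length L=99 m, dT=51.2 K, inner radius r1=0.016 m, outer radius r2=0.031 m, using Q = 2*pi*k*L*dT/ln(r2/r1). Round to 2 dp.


Q = 2*pi*0.043*99*51.2/ln(0.031/0.016) = 2070.57 W

2070.57 W


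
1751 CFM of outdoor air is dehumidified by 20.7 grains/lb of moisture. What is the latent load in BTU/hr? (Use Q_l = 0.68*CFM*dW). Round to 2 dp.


Q = 0.68 * 1751 * 20.7 = 24647.08 BTU/hr

24647.08 BTU/hr


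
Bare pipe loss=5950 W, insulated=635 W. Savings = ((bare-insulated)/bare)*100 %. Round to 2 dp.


Savings = ((5950-635)/5950)*100 = 89.33 %

89.33 %


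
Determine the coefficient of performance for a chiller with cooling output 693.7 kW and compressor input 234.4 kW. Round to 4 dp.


COP = 693.7 / 234.4 = 2.9595

2.9595


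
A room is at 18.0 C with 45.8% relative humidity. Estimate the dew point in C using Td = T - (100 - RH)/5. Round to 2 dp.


Td = 18.0 - (100-45.8)/5 = 7.16 C

7.16 C


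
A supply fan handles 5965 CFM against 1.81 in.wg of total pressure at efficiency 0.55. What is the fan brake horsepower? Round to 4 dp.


BHP = 5965 * 1.81 / (6356 * 0.55) = 3.0885 hp

3.0885 hp


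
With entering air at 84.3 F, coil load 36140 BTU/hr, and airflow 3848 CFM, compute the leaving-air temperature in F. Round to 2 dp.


dT = 36140/(1.08*3848) = 8.6962
T_leave = 84.3 - 8.6962 = 75.60 F

75.60 F


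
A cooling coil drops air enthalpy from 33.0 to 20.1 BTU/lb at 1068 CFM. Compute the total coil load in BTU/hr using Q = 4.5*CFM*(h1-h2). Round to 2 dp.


Q = 4.5 * 1068 * (33.0 - 20.1) = 61997.40 BTU/hr

61997.40 BTU/hr


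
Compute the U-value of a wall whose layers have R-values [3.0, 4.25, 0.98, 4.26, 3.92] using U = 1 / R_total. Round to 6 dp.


R_total = 3.0 + 4.25 + 0.98 + 4.26 + 3.92 = 16.41
U = 1/16.41 = 0.060938

0.060938


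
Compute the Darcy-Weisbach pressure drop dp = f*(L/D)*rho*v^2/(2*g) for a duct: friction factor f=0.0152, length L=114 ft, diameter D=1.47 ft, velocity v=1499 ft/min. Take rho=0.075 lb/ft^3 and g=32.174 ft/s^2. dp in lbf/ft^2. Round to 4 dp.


v_fps = 1499/60 = 24.9833 ft/s
dp = 0.0152*(114/1.47)*0.075*24.9833^2/(2*32.174) = 0.8575 lbf/ft^2

0.8575 lbf/ft^2
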